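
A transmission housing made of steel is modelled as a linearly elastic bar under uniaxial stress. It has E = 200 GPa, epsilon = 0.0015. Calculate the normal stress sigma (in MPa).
Model: a linearly elastic bar under uniaxial stress, so sigma = E·epsilon.
Convert to SI units:
  E = 200 GPa = 2 × 10¹¹ Pa
Substitute:
  sigma = (2 × 10¹¹) × 0.0015
  sigma = 3 × 10⁸ Pa
Convert: sigma = 3 × 10⁸ Pa = 300 MPa
Final answer: sigma = 300 MPa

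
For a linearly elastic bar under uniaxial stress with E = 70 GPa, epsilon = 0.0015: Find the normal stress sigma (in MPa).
Model: a linearly elastic bar under uniaxial stress, so sigma = E·epsilon.
Convert to SI units:
  E = 70 GPa = 7 × 10¹⁰ Pa
Substitute:
  sigma = (7 × 10¹⁰) × 0.0015
  sigma = 1.05 × 10⁸ Pa
Convert: sigma = 1.05 × 10⁸ Pa = 105 MPa
Final answer: sigma = 105 MPa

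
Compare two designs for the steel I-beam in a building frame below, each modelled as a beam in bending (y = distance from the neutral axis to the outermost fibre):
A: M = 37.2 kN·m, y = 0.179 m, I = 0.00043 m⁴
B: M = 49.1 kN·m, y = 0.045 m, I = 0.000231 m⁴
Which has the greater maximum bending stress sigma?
Model: a beam in bending (y = distance from the neutral axis to the outermost fibre), so sigma = (M·y) / I (SI units).
  A: sigma = (37200 × 0.179) / 0.00043 = 1.549 × 10⁷ Pa = 15.49 MPa
  B: sigma = (49100 × 0.045) / 0.000231 = 9.565 × 10⁶ Pa = 9.565 MPa
15.49 MPa > 9.565 MPa, so A is larger.
Final answer: A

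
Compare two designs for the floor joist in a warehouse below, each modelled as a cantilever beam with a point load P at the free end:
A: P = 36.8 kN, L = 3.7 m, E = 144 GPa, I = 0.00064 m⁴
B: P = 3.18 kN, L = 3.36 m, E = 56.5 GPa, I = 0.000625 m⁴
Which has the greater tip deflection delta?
Model: a cantilever beam with a point load P at the free end, so delta = (P·L^3) / (3·E·I) (SI units).
  A: delta = (36800 × 3.7^3) / (3 × (1.44 × 10¹¹) × 0.00064) = 0.006742 m = 6.742 mm
  B: delta = (3180 × 3.36^3) / (3 × (5.65 × 10¹⁰) × 0.000625) = 0.001139 m = 1.139 mm
6.742 mm > 1.139 mm, so A is larger.
Final answer: A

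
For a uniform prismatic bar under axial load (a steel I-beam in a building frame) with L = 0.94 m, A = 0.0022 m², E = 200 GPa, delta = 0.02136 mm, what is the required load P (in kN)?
Model: a uniform prismatic bar under axial load, so delta = (P·L) / (A·E).
Solve for P: P = (delta·A·E) / L.
Convert to SI units:
  E = 200 GPa = 2 × 10¹¹ Pa
  delta = 0.02136 mm = 2.136 × 10⁻⁵ m
Substitute:
  P = ((2.136 × 10⁻⁵) × 0.0022 × (2 × 10¹¹)) / 0.94
  P = 9998 N
Convert: P = 9998 N = 9.998 kN
Final answer: P = 9.998 kN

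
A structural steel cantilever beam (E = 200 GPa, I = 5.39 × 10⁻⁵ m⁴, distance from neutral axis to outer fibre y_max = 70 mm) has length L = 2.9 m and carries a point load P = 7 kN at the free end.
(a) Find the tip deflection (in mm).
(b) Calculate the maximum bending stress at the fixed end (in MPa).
(a) Tip deflection of a cantilever with an end point load: δ = P·L^3 / (3·E·I). Convert P = 7 kN = 7000 N, E = 200 GPa = 2 × 10¹¹ Pa.
  δ = (7000 × 2.9^3) / (3 × (2 × 10¹¹) × (5.39 × 10⁻⁵)) = 0.005279 m = 5.279 mm
(b) Maximum bending moment at the fixed end: M = P·L = 7000 × 2.9 = 20300 N·m. Convert y_max = 70 mm = 0.07 m.
  σ = M·y_max / I = (20300 × 0.07) / (5.39 × 10⁻⁵) = 2.636 × 10⁷ Pa = 26.36 MPa
Final answer: (a) δ = 5.279 mm, (b) σ = 26.36 MPa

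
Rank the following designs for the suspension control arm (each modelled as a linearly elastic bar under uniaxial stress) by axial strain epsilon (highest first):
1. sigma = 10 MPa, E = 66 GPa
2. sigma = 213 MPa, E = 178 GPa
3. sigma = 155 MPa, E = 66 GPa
Model: a linearly elastic bar under uniaxial stress, so epsilon = sigma / E (SI units).
  Case 1: epsilon = (1 × 10⁷) / (6.6 × 10¹⁰) = 0.0001515
  Case 2: epsilon = (2.13 × 10⁸) / (1.78 × 10¹¹) = 0.001197
  Case 3: epsilon = (1.55 × 10⁸) / (6.6 × 10¹⁰) = 0.002348
Ordering: 0.002348 (case 3) > 0.001197 (case 2) > 0.0001515 (case 1)
Final answer: 3, 2, 1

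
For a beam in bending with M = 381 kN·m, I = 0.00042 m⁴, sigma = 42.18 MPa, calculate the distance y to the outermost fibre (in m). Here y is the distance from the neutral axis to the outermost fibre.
Model: a beam in bending, so sigma = (M·y) / I.
Solve for y: y = (sigma·I) / M.
Convert to SI units:
  M = 381 kN·m = 381000 N·m
  sigma = 42.18 MPa = 4.218 × 10⁷ Pa
Substitute:
  y = ((4.218 × 10⁷) × 0.00042) / 381000
  y = 0.0465 m
Final answer: y = 0.0465 m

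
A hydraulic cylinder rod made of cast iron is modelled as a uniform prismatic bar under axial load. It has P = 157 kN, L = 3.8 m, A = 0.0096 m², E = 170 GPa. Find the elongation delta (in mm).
Model: a uniform prismatic bar under axial load, so delta = (P·L) / (A·E).
Convert to SI units:
  P = 157 kN = 157000 N
  E = 170 GPa = 1.7 × 10¹¹ Pa
Substitute:
  delta = (157000 × 3.8) / (0.0096 × (1.7 × 10¹¹))
  delta = 0.0003656 m
Convert: delta = 0.0003656 m = 0.3656 mm
Final answer: delta = 0.3656 mm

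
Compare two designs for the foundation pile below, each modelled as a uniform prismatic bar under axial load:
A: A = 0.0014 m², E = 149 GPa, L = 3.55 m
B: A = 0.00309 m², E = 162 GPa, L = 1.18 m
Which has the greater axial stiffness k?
Model: a uniform prismatic bar under axial load, so k = (A·E) / L (SI units).
  A: k = (0.0014 × (1.49 × 10¹¹)) / 3.55 = 5.876 × 10⁷ N/m = 58.76 MN/m
  B: k = (0.00309 × (1.62 × 10¹¹)) / 1.18 = 4.242 × 10⁸ N/m = 424.2 MN/m
424.2 MN/m > 58.76 MN/m, so B is larger.
Final answer: B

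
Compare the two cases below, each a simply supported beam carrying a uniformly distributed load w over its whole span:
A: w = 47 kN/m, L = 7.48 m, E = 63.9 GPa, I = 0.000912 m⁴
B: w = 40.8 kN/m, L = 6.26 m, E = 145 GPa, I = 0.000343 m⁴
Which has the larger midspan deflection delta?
Model: a simply supported beam carrying a uniformly distributed load w over its whole span, so delta = (5·w·L^4) / (384·E·I) (SI units).
  A: delta = (5 × 47000 × 7.48^4) / (384 × (6.39 × 10¹⁰) × 0.000912) = 0.03287 m = 32.87 mm
  B: delta = (5 × 40800 × 6.26^4) / (384 × (1.45 × 10¹¹) × 0.000343) = 0.0164 m = 16.4 mm
32.87 mm > 16.4 mm, so A is larger.
Final answer: A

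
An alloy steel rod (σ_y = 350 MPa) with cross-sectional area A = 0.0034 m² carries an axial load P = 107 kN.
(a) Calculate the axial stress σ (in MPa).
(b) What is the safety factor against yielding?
(a) Axial stress σ = P/A. Convert P = 107 kN = 107000 N.
  σ = 107000 / 0.0034 = 3.147 × 10⁷ Pa = 31.47 MPa
(b) Safety factor SF = σ_y/σ = 350 / 31.47 = 11.12
Final answer: (a) σ = 31.47 MPa, (b) SF = 11.12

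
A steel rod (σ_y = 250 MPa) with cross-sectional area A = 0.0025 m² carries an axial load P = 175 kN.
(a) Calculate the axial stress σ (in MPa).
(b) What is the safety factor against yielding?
(a) Axial stress σ = P/A. Convert P = 175 kN = 175000 N.
  σ = 175000 / 0.0025 = 7 × 10⁷ Pa = 70 MPa
(b) Safety factor SF = σ_y/σ = 250 / 70 = 3.571
Final answer: (a) σ = 70 MPa, (b) SF = 3.571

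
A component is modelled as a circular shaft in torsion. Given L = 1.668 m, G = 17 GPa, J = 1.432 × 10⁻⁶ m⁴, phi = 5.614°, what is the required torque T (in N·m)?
Model: a circular shaft in torsion, so phi = (T·L) / (G·J).
Solve for T: T = (phi·G·J) / L.
Convert to SI units:
  G = 17 GPa = 1.7 × 10¹⁰ Pa
  phi = 5.614° = 0.09798 rad
Substitute:
  T = (0.09798 × (1.7 × 10¹⁰) × (1.432 × 10⁻⁶)) / 1.668
  T = 1430 N·m
Final answer: T = 1430 N·m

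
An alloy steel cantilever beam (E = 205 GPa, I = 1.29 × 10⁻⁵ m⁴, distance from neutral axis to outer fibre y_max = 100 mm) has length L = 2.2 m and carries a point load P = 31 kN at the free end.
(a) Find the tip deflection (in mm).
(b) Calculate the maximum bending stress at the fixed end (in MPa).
(a) Tip deflection of a cantilever with an end point load: δ = P·L^3 / (3·E·I). Convert P = 31 kN = 31000 N, E = 205 GPa = 2.05 × 10¹¹ Pa.
  δ = (31000 × 2.2^3) / (3 × (2.05 × 10¹¹) × (1.29 × 10⁻⁵)) = 0.04161 m = 41.61 mm
(b) Maximum bending moment at the fixed end: M = P·L = 31000 × 2.2 = 68200 N·m. Convert y_max = 100 mm = 0.1 m.
  σ = M·y_max / I = (68200 × 0.1) / (1.29 × 10⁻⁵) = 5.287 × 10⁸ Pa = 528.7 MPa
Final answer: (a) δ = 41.61 mm, (b) σ = 528.7 MPa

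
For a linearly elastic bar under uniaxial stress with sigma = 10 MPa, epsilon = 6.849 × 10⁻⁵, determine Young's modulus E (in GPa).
Model: a linearly elastic bar under uniaxial stress, so epsilon = sigma / E.
Solve for E: E = sigma / epsilon.
Convert to SI units:
  sigma = 10 MPa = 1 × 10⁷ Pa
Substitute:
  E = (1 × 10⁷) / (6.849 × 10⁻⁵)
  E = 1.46 × 10¹¹ Pa
Convert: E = 1.46 × 10¹¹ Pa = 146 GPa
Final answer: E = 146 GPa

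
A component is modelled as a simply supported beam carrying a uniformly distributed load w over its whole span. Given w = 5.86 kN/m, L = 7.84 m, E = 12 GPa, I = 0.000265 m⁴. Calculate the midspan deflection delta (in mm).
Model: a simply supported beam carrying a uniformly distributed load w over its whole span, so delta = (5·w·L^4) / (384·E·I).
Convert to SI units:
  w = 5.86 kN/m = 5860 N/m
  E = 12 GPa = 1.2 × 10¹⁰ Pa
Substitute:
  delta = (5 × 5860 × 7.84^4) / (384 × (1.2 × 10¹⁰) × 0.000265)
  delta = 0.09065 m
Convert: delta = 0.09065 m = 90.65 mm
Final answer: delta = 90.65 mm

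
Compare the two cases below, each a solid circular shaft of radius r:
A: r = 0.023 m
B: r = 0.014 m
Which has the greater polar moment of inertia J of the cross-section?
Model: a solid circular shaft of radius r, so J = (π·r^4) / 2 (SI units).
  A: J = (π × 0.023^4) / 2 = 4.396 × 10⁻⁷ m⁴
  B: J = (π × 0.014^4) / 2 = 6.034 × 10⁻⁸ m⁴
4.396 × 10⁻⁷ m⁴ > 6.034 × 10⁻⁸ m⁴, so A is larger.
Final answer: A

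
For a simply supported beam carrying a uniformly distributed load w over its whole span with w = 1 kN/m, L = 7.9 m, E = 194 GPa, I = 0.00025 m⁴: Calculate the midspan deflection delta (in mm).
Model: a simply supported beam carrying a uniformly distributed load w over its whole span, so delta = (5·w·L^4) / (384·E·I).
Convert to SI units:
  w = 1 kN/m = 1000 N/m
  E = 194 GPa = 1.94 × 10¹¹ Pa
Substitute:
  delta = (5 × 1000 × 7.9^4) / (384 × (1.94 × 10¹¹) × 0.00025)
  delta = 0.001046 m
Convert: delta = 0.001046 m = 1.046 mm
Final answer: delta = 1.046 mm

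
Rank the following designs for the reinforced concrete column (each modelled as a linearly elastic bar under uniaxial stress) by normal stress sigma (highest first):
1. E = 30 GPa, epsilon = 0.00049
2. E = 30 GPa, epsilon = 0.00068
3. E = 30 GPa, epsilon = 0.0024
Model: a linearly elastic bar under uniaxial stress, so sigma = E·epsilon (SI units).
  Case 1: sigma = (3 × 10¹⁰) × 0.00049 = 1.47 × 10⁷ Pa = 14.7 MPa
  Case 2: sigma = (3 × 10¹⁰) × 0.00068 = 2.04 × 10⁷ Pa = 20.4 MPa
  Case 3: sigma = (3 × 10¹⁰) × 0.0024 = 7.2 × 10⁷ Pa = 72 MPa
Ordering: 72 MPa (case 3) > 20.4 MPa (case 2) > 14.7 MPa (case 1)
Final answer: 3, 2, 1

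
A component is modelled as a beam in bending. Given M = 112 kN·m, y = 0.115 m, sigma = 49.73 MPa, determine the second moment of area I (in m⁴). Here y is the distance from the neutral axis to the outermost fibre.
Model: a beam in bending, so sigma = (M·y) / I.
Solve for I: I = (M·y) / sigma.
Convert to SI units:
  M = 112 kN·m = 112000 N·m
  sigma = 49.73 MPa = 4.973 × 10⁷ Pa
Substitute:
  I = (112000 × 0.115) / (4.973 × 10⁷)
  I = 0.000259 m⁴
Final answer: I = 0.000259 m⁴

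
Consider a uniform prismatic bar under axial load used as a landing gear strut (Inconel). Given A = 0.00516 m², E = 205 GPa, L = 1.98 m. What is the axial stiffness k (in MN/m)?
Model: a uniform prismatic bar under axial load, so k = (A·E) / L.
Convert to SI units:
  E = 205 GPa = 2.05 × 10¹¹ Pa
Substitute:
  k = (0.00516 × (2.05 × 10¹¹)) / 1.98
  k = 5.342 × 10⁸ N/m
Convert: k = 5.342 × 10⁸ N/m = 534.2 MN/m
Final answer: k = 534.2 MN/m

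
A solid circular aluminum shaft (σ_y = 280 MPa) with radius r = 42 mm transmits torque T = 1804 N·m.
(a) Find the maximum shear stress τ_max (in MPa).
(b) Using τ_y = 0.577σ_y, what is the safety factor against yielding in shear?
(a) For a solid circular shaft, τ_max = T·r/J with J = π·r^4/2, i.e. τ_max = 2·T / (π·r^3). Convert r = 42 mm = 0.042 m.
  τ_max = (2 × 1804) / (π × 0.042^3) = 1.55 × 10⁷ Pa = 15.5 MPa
(b) τ_y = 0.577 × 280 = 161.56 MPa
  SF = τ_y/τ_max = 161.56 / 15.5 = 10.42
Final answer: (a) τ_max = 15.5 MPa, (b) SF = 10.42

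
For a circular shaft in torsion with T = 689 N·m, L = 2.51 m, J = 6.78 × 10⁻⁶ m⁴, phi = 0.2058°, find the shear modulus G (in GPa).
Model: a circular shaft in torsion, so phi = (T·L) / (G·J).
Solve for G: G = (T·L) / (phi·J).
Convert to SI units:
  phi = 0.2058° = 0.003592 rad
Substitute:
  G = (689 × 2.51) / (0.003592 × (6.78 × 10⁻⁶))
  G = 7.101 × 10¹⁰ Pa
Convert: G = 7.101 × 10¹⁰ Pa = 71.01 GPa
Final answer: G = 71.01 GPa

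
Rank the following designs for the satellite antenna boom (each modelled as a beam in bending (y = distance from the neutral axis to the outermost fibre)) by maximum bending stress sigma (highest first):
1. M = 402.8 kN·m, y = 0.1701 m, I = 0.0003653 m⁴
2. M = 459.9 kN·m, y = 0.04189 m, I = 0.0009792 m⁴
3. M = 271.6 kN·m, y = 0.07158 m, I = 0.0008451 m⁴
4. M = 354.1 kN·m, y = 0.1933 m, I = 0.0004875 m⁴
Model: a beam in bending (y = distance from the neutral axis to the outermost fibre), so sigma = (M·y) / I (SI units).
  Case 1: sigma = (402800 × 0.1701) / 0.0003653 = 1.876 × 10⁸ Pa = 187.6 MPa
  Case 2: sigma = (459900 × 0.04189) / 0.0009792 = 1.967 × 10⁷ Pa = 19.67 MPa
  Case 3: sigma = (271600 × 0.07158) / 0.0008451 = 2.3 × 10⁷ Pa = 23 MPa
  Case 4: sigma = (354100 × 0.1933) / 0.0004875 = 1.404 × 10⁸ Pa = 140.4 MPa
Ordering: 187.6 MPa (case 1) > 140.4 MPa (case 4) > 23 MPa (case 3) > 19.67 MPa (case 2)
Final answer: 1, 4, 3, 2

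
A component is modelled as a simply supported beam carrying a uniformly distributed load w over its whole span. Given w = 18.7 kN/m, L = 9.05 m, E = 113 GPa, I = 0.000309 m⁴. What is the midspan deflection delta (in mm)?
Model: a simply supported beam carrying a uniformly distributed load w over its whole span, so delta = (5·w·L^4) / (384·E·I).
Convert to SI units:
  w = 18.7 kN/m = 18700 N/m
  E = 113 GPa = 1.13 × 10¹¹ Pa
Substitute:
  delta = (5 × 18700 × 9.05^4) / (384 × (1.13 × 10¹¹) × 0.000309)
  delta = 0.04678 m
Convert: delta = 0.04678 m = 46.78 mm
Final answer: delta = 46.78 mm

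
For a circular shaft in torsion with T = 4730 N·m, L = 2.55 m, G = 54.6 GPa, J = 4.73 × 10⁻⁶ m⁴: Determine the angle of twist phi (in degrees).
Model: a circular shaft in torsion, so phi = (T·L) / (G·J).
Convert to SI units:
  G = 54.6 GPa = 5.46 × 10¹⁰ Pa
Substitute:
  phi = (4730 × 2.55) / ((5.46 × 10¹⁰) × (4.73 × 10⁻⁶))
  phi = 0.0467 rad
Convert to degrees: phi = 0.0467 × 180/π = 2.676°
Final answer: phi = 2.676°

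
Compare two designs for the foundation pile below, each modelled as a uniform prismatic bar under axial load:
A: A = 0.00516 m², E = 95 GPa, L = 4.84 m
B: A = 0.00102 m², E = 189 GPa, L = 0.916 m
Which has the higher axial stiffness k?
Model: a uniform prismatic bar under axial load, so k = (A·E) / L (SI units).
  A: k = (0.00516 × (9.5 × 10¹⁰)) / 4.84 = 1.013 × 10⁸ N/m = 101.3 MN/m
  B: k = (0.00102 × (1.89 × 10¹¹)) / 0.916 = 2.105 × 10⁸ N/m = 210.5 MN/m
210.5 MN/m > 101.3 MN/m, so B is larger.
Final answer: B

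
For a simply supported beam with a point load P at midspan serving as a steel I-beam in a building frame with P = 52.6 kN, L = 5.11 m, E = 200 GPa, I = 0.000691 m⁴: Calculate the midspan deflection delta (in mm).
Model: a simply supported beam with a point load P at midspan, so delta = (P·L^3) / (48·E·I).
Convert to SI units:
  P = 52.6 kN = 52600 N
  E = 200 GPa = 2 × 10¹¹ Pa
Substitute:
  delta = (52600 × 5.11^3) / (48 × (2 × 10¹¹) × 0.000691)
  delta = 0.001058 m
Convert: delta = 0.001058 m = 1.058 mm
Final answer: delta = 1.058 mm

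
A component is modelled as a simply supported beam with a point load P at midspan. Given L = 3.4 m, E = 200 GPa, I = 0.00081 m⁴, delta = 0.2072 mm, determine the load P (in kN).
Model: a simply supported beam with a point load P at midspan, so delta = (P·L^3) / (48·E·I).
Solve for P: P = (48·delta·E·I) / L^3.
Convert to SI units:
  E = 200 GPa = 2 × 10¹¹ Pa
  delta = 0.2072 mm = 0.0002072 m
Substitute:
  P = (48 × 0.0002072 × (2 × 10¹¹) × 0.00081) / 3.4^3
  P = 40990 N
Convert: P = 40990 N = 40.99 kN
Final answer: P = 40.99 kN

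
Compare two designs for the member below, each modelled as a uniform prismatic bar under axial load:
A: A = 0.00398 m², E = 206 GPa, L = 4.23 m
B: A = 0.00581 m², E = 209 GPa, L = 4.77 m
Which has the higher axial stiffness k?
Model: a uniform prismatic bar under axial load, so k = (A·E) / L (SI units).
  A: k = (0.00398 × (2.06 × 10¹¹)) / 4.23 = 1.938 × 10⁸ N/m = 193.8 MN/m
  B: k = (0.00581 × (2.09 × 10¹¹)) / 4.77 = 2.546 × 10⁸ N/m = 254.6 MN/m
254.6 MN/m > 193.8 MN/m, so B is larger.
Final answer: B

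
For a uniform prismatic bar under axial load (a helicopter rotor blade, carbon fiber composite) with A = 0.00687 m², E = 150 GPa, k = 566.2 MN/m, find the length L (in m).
Model: a uniform prismatic bar under axial load, so k = (A·E) / L.
Solve for L: L = (A·E) / k.
Convert to SI units:
  E = 150 GPa = 1.5 × 10¹¹ Pa
  k = 566.2 MN/m = 5.662 × 10⁸ N/m
Substitute:
  L = (0.00687 × (1.5 × 10¹¹)) / (5.662 × 10⁸)
  L = 1.82 m
Final answer: L = 1.82 m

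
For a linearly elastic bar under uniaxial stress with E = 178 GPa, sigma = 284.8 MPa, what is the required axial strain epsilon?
Model: a linearly elastic bar under uniaxial stress, so sigma = E·epsilon.
Solve for epsilon: epsilon = sigma / E.
Convert to SI units:
  E = 178 GPa = 1.78 × 10¹¹ Pa
  sigma = 284.8 MPa = 2.848 × 10⁸ Pa
Substitute:
  epsilon = (2.848 × 10⁸) / (1.78 × 10¹¹)
  epsilon = 0.0016
Final answer: epsilon = 0.0016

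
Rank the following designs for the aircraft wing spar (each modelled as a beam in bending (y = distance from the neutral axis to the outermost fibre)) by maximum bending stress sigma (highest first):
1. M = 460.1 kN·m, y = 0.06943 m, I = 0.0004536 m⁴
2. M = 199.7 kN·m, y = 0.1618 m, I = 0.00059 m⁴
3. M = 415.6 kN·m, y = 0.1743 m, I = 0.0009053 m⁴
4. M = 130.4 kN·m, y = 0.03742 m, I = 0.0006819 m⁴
Model: a beam in bending (y = distance from the neutral axis to the outermost fibre), so sigma = (M·y) / I (SI units).
  Case 1: sigma = (460100 × 0.06943) / 0.0004536 = 7.042 × 10⁷ Pa = 70.42 MPa
  Case 2: sigma = (199700 × 0.1618) / 0.00059 = 5.477 × 10⁷ Pa = 54.77 MPa
  Case 3: sigma = (415600 × 0.1743) / 0.0009053 = 8.002 × 10⁷ Pa = 80.02 MPa
  Case 4: sigma = (130400 × 0.03742) / 0.0006819 = 7.156 × 10⁶ Pa = 7.156 MPa
Ordering: 80.02 MPa (case 3) > 70.42 MPa (case 1) > 54.77 MPa (case 2) > 7.156 MPa (case 4)
Final answer: 3, 1, 2, 4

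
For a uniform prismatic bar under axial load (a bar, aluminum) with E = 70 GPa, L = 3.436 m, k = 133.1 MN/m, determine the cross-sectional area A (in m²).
Model: a uniform prismatic bar under axial load, so k = (A·E) / L.
Solve for A: A = (k·L) / E.
Convert to SI units:
  E = 70 GPa = 7 × 10¹⁰ Pa
  k = 133.1 MN/m = 1.331 × 10⁸ N/m
Substitute:
  A = ((1.331 × 10⁸) × 3.436) / (7 × 10¹⁰)
  A = 0.006533 m²
Final answer: A = 0.006533 m²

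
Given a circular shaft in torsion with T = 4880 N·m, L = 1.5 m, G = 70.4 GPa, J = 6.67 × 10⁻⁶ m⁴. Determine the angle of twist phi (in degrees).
Model: a circular shaft in torsion, so phi = (T·L) / (G·J).
Convert to SI units:
  G = 70.4 GPa = 7.04 × 10¹⁰ Pa
Substitute:
  phi = (4880 × 1.5) / ((7.04 × 10¹⁰) × (6.67 × 10⁻⁶))
  phi = 0.01559 rad
Convert to degrees: phi = 0.01559 × 180/π = 0.8932°
Final answer: phi = 0.8932°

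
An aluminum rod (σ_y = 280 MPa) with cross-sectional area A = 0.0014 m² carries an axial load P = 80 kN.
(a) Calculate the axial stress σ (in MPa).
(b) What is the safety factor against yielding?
(a) Axial stress σ = P/A. Convert P = 80 kN = 80000 N.
  σ = 80000 / 0.0014 = 5.714 × 10⁷ Pa = 57.14 MPa
(b) Safety factor SF = σ_y/σ = 280 / 57.14 = 4.9
Final answer: (a) σ = 57.14 MPa, (b) SF = 4.9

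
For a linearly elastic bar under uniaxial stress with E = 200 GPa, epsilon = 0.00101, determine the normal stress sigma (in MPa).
Model: a linearly elastic bar under uniaxial stress, so epsilon = sigma / E.
Solve for sigma: sigma = epsilon·E.
Convert to SI units:
  E = 200 GPa = 2 × 10¹¹ Pa
Substitute:
  sigma = 0.00101 × (2 × 10¹¹)
  sigma = 2.02 × 10⁸ Pa
Convert: sigma = 2.02 × 10⁸ Pa = 202 MPa
Final answer: sigma = 202 MPa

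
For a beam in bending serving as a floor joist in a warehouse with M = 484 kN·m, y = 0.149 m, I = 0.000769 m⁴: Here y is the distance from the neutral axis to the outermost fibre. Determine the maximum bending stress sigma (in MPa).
Model: a beam in bending, so sigma = (M·y) / I.
Convert to SI units:
  M = 484 kN·m = 484000 N·m
Substitute:
  sigma = (484000 × 0.149) / 0.000769
  sigma = 9.378 × 10⁷ Pa
Convert: sigma = 9.378 × 10⁷ Pa = 93.78 MPa
Final answer: sigma = 93.78 MPa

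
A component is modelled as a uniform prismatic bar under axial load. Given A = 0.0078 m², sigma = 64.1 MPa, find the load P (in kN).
Model: a uniform prismatic bar under axial load, so sigma = P / A.
Solve for P: P = sigma·A.
Convert to SI units:
  sigma = 64.1 MPa = 6.41 × 10⁷ Pa
Substitute:
  P = (6.41 × 10⁷) × 0.0078
  P = 500000 N
Convert: P = 500000 N = 500 kN
Final answer: P = 500 kN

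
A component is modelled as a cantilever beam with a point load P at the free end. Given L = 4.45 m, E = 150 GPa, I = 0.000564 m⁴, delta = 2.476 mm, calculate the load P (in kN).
Model: a cantilever beam with a point load P at the free end, so delta = (P·L^3) / (3·E·I).
Solve for P: P = (3·delta·E·I) / L^3.
Convert to SI units:
  E = 150 GPa = 1.5 × 10¹¹ Pa
  delta = 2.476 mm = 0.002476 m
Substitute:
  P = (3 × 0.002476 × (1.5 × 10¹¹) × 0.000564) / 4.45^3
  P = 7131 N
Convert: P = 7131 N = 7.131 kN
Final answer: P = 7.131 kN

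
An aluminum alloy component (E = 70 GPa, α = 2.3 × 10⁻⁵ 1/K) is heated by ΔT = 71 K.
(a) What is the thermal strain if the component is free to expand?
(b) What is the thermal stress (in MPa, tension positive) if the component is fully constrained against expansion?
(a) Free thermal strain ε_th = α·ΔT = (2.3 × 10⁻⁵) × 71 = 0.001633
(b) Fully constrained, the expansion is suppressed, so σ = -E·α·ΔT. Convert E = 70 GPa = 7 × 10¹⁰ Pa.
  σ = -(7 × 10¹⁰) × (2.3 × 10⁻⁵) × 71 = -1.143 × 10⁸ Pa = -114.3 MPa (compressive)
Final answer: (a) ε_th = 0.001633, (b) σ = -114.3 MPa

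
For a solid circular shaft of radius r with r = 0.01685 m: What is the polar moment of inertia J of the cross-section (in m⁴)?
Model: a solid circular shaft of radius r, so J = (π·r^4) / 2.
Substitute:
  J = (π × 0.01685^4) / 2
  J = 1.266 × 10⁻⁷ m⁴
Final answer: J = 1.266 × 10⁻⁷ m⁴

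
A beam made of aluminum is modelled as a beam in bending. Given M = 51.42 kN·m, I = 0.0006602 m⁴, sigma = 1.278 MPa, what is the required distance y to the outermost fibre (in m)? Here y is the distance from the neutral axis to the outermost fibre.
Model: a beam in bending, so sigma = (M·y) / I.
Solve for y: y = (sigma·I) / M.
Convert to SI units:
  M = 51.42 kN·m = 51420 N·m
  sigma = 1.278 MPa = 1.278 × 10⁶ Pa
Substitute:
  y = ((1.278 × 10⁶) × 0.0006602) / 51420
  y = 0.01641 m
Final answer: y = 0.01641 m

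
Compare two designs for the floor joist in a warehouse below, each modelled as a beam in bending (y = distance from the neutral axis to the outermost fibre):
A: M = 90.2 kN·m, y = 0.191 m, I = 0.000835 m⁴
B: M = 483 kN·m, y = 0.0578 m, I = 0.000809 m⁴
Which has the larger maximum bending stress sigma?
Model: a beam in bending (y = distance from the neutral axis to the outermost fibre), so sigma = (M·y) / I (SI units).
  A: sigma = (90200 × 0.191) / 0.000835 = 2.063 × 10⁷ Pa = 20.63 MPa
  B: sigma = (483000 × 0.0578) / 0.000809 = 3.451 × 10⁷ Pa = 34.51 MPa
34.51 MPa > 20.63 MPa, so B is larger.
Final answer: B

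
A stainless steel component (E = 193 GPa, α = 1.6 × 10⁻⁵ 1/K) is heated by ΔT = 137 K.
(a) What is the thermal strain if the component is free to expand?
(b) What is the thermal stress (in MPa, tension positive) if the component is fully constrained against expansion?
(a) Free thermal strain ε_th = α·ΔT = (1.6 × 10⁻⁵) × 137 = 0.002192
(b) Fully constrained, the expansion is suppressed, so σ = -E·α·ΔT. Convert E = 193 GPa = 1.93 × 10¹¹ Pa.
  σ = -(1.93 × 10¹¹) × (1.6 × 10⁻⁵) × 137 = -4.231 × 10⁸ Pa = -423.1 MPa (compressive)
Final answer: (a) ε_th = 0.002192, (b) σ = -423.1 MPa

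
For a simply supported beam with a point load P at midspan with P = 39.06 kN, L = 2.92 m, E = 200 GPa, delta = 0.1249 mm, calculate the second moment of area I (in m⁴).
Model: a simply supported beam with a point load P at midspan, so delta = (P·L^3) / (48·E·I).
Solve for I: I = (P·L^3) / (48·delta·E).
Convert to SI units:
  P = 39.06 kN = 39060 N
  E = 200 GPa = 2 × 10¹¹ Pa
  delta = 0.1249 mm = 0.0001249 m
Substitute:
  I = (39060 × 2.92^3) / (48 × 0.0001249 × (2 × 10¹¹))
  I = 0.000811 m⁴
Final answer: I = 0.000811 m⁴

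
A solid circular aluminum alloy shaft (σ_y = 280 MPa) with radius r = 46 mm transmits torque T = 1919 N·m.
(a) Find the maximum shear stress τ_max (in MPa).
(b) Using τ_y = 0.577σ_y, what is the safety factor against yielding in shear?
(a) For a solid circular shaft, τ_max = T·r/J with J = π·r^4/2, i.e. τ_max = 2·T / (π·r^3). Convert r = 46 mm = 0.046 m.
  τ_max = (2 × 1919) / (π × 0.046^3) = 1.255 × 10⁷ Pa = 12.55 MPa
(b) τ_y = 0.577 × 280 = 161.56 MPa
  SF = τ_y/τ_max = 161.56 / 12.55 = 12.87
Final answer: (a) τ_max = 12.55 MPa, (b) SF = 12.87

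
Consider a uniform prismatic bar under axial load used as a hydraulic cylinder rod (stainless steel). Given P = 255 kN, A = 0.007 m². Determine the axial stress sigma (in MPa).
Model: a uniform prismatic bar under axial load, so sigma = P / A.
Convert to SI units:
  P = 255 kN = 255000 N
Substitute:
  sigma = 255000 / 0.007
  sigma = 3.643 × 10⁷ Pa
Convert: sigma = 3.643 × 10⁷ Pa = 36.43 MPa
Final answer: sigma = 36.43 MPa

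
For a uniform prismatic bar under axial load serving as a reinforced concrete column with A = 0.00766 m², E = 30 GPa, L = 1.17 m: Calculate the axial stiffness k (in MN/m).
Model: a uniform prismatic bar under axial load, so k = (A·E) / L.
Convert to SI units:
  E = 30 GPa = 3 × 10¹⁰ Pa
Substitute:
  k = (0.00766 × (3 × 10¹⁰)) / 1.17
  k = 1.964 × 10⁸ N/m
Convert: k = 1.964 × 10⁸ N/m = 196.4 MN/m
Final answer: k = 196.4 MN/m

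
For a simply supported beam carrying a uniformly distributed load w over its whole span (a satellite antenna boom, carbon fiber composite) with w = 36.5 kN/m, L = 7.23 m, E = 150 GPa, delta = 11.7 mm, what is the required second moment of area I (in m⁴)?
Model: a simply supported beam carrying a uniformly distributed load w over its whole span, so delta = (5·w·L^4) / (384·E·I).
Solve for I: I = (5·w·L^4) / (384·delta·E).
Convert to SI units:
  w = 36.5 kN/m = 36500 N/m
  E = 150 GPa = 1.5 × 10¹¹ Pa
  delta = 11.7 mm = 0.0117 m
Substitute:
  I = (5 × 36500 × 7.23^4) / (384 × 0.0117 × (1.5 × 10¹¹))
  I = 0.00074 m⁴
Final answer: I = 0.00074 m⁴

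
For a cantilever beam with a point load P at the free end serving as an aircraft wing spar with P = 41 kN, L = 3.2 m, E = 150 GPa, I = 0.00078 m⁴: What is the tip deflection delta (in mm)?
Model: a cantilever beam with a point load P at the free end, so delta = (P·L^3) / (3·E·I).
Convert to SI units:
  P = 41 kN = 41000 N
  E = 150 GPa = 1.5 × 10¹¹ Pa
Substitute:
  delta = (41000 × 3.2^3) / (3 × (1.5 × 10¹¹) × 0.00078)
  delta = 0.003828 m
Convert: delta = 0.003828 m = 3.828 mm
Final answer: delta = 3.828 mm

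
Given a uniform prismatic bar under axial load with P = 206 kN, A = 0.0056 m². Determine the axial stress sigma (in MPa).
Model: a uniform prismatic bar under axial load, so sigma = P / A.
Convert to SI units:
  P = 206 kN = 206000 N
Substitute:
  sigma = 206000 / 0.0056
  sigma = 3.679 × 10⁷ Pa
Convert: sigma = 3.679 × 10⁷ Pa = 36.79 MPa
Final answer: sigma = 36.79 MPa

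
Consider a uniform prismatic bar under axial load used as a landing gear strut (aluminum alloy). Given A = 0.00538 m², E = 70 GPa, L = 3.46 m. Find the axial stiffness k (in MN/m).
Model: a uniform prismatic bar under axial load, so k = (A·E) / L.
Convert to SI units:
  E = 70 GPa = 7 × 10¹⁰ Pa
Substitute:
  k = (0.00538 × (7 × 10¹⁰)) / 3.46
  k = 1.088 × 10⁸ N/m
Convert: k = 1.088 × 10⁸ N/m = 108.8 MN/m
Final answer: k = 108.8 MN/m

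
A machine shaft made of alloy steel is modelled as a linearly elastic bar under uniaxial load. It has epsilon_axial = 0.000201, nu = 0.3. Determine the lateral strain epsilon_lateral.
Model: a linearly elastic bar under uniaxial load, so epsilon_lateral = -nu·epsilon_axial.
Substitute:
  epsilon_lateral = -(0.3 × 0.000201)
  epsilon_lateral = -6.03 × 10⁻⁵
Final answer: epsilon_lateral = -6.03 × 10⁻⁵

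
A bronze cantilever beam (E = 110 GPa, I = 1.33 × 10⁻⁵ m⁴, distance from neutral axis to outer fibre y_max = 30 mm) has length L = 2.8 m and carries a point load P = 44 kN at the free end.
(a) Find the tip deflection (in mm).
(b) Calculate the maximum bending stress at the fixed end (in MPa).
(a) Tip deflection of a cantilever with an end point load: δ = P·L^3 / (3·E·I). Convert P = 44 kN = 44000 N, E = 110 GPa = 1.1 × 10¹¹ Pa.
  δ = (44000 × 2.8^3) / (3 × (1.1 × 10¹¹) × (1.33 × 10⁻⁵)) = 0.2201 m = 220.1 mm
(b) Maximum bending moment at the fixed end: M = P·L = 44000 × 2.8 = 123200 N·m. Convert y_max = 30 mm = 0.03 m.
  σ = M·y_max / I = (123200 × 0.03) / (1.33 × 10⁻⁵) = 2.779 × 10⁸ Pa = 277.9 MPa
Final answer: (a) δ = 220.1 mm, (b) σ = 277.9 MPa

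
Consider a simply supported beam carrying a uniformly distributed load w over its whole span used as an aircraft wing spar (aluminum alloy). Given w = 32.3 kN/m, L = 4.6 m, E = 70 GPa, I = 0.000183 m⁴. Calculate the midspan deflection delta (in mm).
Model: a simply supported beam carrying a uniformly distributed load w over its whole span, so delta = (5·w·L^4) / (384·E·I).
Convert to SI units:
  w = 32.3 kN/m = 32300 N/m
  E = 70 GPa = 7 × 10¹⁰ Pa
Substitute:
  delta = (5 × 32300 × 4.6^4) / (384 × (7 × 10¹⁰) × 0.000183)
  delta = 0.0147 m
Convert: delta = 0.0147 m = 14.7 mm
Final answer: delta = 14.7 mm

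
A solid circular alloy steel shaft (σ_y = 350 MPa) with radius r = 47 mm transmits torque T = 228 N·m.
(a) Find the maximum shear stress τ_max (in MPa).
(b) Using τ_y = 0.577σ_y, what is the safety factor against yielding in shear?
(a) For a solid circular shaft, τ_max = T·r/J with J = π·r^4/2, i.e. τ_max = 2·T / (π·r^3). Convert r = 47 mm = 0.047 m.
  τ_max = (2 × 228) / (π × 0.047^3) = 1.398 × 10⁶ Pa = 1.398 MPa
(b) τ_y = 0.577 × 350 = 201.95 MPa
  SF = τ_y/τ_max = 201.95 / 1.398 = 144.5
Final answer: (a) τ_max = 1.398 MPa, (b) SF = 144.5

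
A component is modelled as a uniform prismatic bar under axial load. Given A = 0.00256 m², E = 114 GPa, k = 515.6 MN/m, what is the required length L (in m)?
Model: a uniform prismatic bar under axial load, so k = (A·E) / L.
Solve for L: L = (A·E) / k.
Convert to SI units:
  E = 114 GPa = 1.14 × 10¹¹ Pa
  k = 515.6 MN/m = 5.156 × 10⁸ N/m
Substitute:
  L = (0.00256 × (1.14 × 10¹¹)) / (5.156 × 10⁸)
  L = 0.566 m
Final answer: L = 0.566 m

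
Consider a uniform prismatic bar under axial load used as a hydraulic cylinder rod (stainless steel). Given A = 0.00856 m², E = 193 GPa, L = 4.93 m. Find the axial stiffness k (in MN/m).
Model: a uniform prismatic bar under axial load, so k = (A·E) / L.
Convert to SI units:
  E = 193 GPa = 1.93 × 10¹¹ Pa
Substitute:
  k = (0.00856 × (1.93 × 10¹¹)) / 4.93
  k = 3.351 × 10⁸ N/m
Convert: k = 3.351 × 10⁸ N/m = 335.1 MN/m
Final answer: k = 335.1 MN/m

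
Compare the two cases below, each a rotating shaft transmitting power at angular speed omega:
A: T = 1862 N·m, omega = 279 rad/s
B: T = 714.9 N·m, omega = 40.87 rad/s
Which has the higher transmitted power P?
Model: a rotating shaft transmitting power at angular speed omega, so P = T·omega (SI units).
  A: P = 1862 × 279 = 519500 W = 519.5 kW
  B: P = 714.9 × 40.87 = 29220 W = 29.22 kW
519.5 kW > 29.22 kW, so A is larger.
Final answer: A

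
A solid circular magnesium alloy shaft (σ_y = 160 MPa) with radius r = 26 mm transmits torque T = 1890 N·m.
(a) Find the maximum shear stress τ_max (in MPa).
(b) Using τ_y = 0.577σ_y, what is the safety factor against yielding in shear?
(a) For a solid circular shaft, τ_max = T·r/J with J = π·r^4/2, i.e. τ_max = 2·T / (π·r^3). Convert r = 26 mm = 0.026 m.
  τ_max = (2 × 1890) / (π × 0.026^3) = 6.846 × 10⁷ Pa = 68.46 MPa
(b) τ_y = 0.577 × 160 = 92.32 MPa
  SF = τ_y/τ_max = 92.32 / 68.46 = 1.349
Final answer: (a) τ_max = 68.46 MPa, (b) SF = 1.349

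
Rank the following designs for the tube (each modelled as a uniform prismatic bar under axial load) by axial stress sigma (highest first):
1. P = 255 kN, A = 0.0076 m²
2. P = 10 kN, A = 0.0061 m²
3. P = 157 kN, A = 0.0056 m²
Model: a uniform prismatic bar under axial load, so sigma = P / A (SI units).
  Case 1: sigma = 255000 / 0.0076 = 3.355 × 10⁷ Pa = 33.55 MPa
  Case 2: sigma = 10000 / 0.0061 = 1.639 × 10⁶ Pa = 1.639 MPa
  Case 3: sigma = 157000 / 0.0056 = 2.804 × 10⁷ Pa = 28.04 MPa
Ordering: 33.55 MPa (case 1) > 28.04 MPa (case 3) > 1.639 MPa (case 2)
Final answer: 1, 3, 2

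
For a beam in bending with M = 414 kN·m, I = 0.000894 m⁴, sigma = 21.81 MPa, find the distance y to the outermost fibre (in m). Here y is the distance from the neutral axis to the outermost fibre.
Model: a beam in bending, so sigma = (M·y) / I.
Solve for y: y = (sigma·I) / M.
Convert to SI units:
  M = 414 kN·m = 414000 N·m
  sigma = 21.81 MPa = 2.181 × 10⁷ Pa
Substitute:
  y = ((2.181 × 10⁷) × 0.000894) / 414000
  y = 0.0471 m
Final answer: y = 0.0471 m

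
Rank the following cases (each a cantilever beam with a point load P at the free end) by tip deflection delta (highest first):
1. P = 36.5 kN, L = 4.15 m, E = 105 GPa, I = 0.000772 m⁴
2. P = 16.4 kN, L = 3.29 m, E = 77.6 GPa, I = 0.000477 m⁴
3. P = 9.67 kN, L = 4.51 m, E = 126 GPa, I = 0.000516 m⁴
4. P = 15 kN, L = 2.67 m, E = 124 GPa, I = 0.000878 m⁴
Model: a cantilever beam with a point load P at the free end, so delta = (P·L^3) / (3·E·I) (SI units).
  Case 1: delta = (36500 × 4.15^3) / (3 × (1.05 × 10¹¹) × 0.000772) = 0.01073 m = 10.73 mm
  Case 2: delta = (16400 × 3.29^3) / (3 × (7.76 × 10¹⁰) × 0.000477) = 0.005259 m = 5.259 mm
  Case 3: delta = (9670 × 4.51^3) / (3 × (1.26 × 10¹¹) × 0.000516) = 0.004548 m = 4.548 mm
  Case 4: delta = (15000 × 2.67^3) / (3 × (1.24 × 10¹¹) × 0.000878) = 0.0008742 m = 0.8742 mm
Ordering: 10.73 mm (case 1) > 5.259 mm (case 2) > 4.548 mm (case 3) > 0.8742 mm (case 4)
Final answer: 1, 2, 3, 4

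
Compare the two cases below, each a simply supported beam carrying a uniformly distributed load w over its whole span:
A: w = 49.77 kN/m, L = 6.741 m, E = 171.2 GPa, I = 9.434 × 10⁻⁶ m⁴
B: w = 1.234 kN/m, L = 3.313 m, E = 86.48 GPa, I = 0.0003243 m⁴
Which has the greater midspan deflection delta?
Model: a simply supported beam carrying a uniformly distributed load w over its whole span, so delta = (5·w·L^4) / (384·E·I) (SI units).
  A: delta = (5 × 49770 × 6.741^4) / (384 × (1.712 × 10¹¹) × (9.434 × 10⁻⁶)) = 0.8285 m = 828.5 mm
  B: delta = (5 × 1234 × 3.313^4) / (384 × (8.648 × 10¹⁰) × 0.0003243) = 6.902 × 10⁻⁵ m = 0.06902 mm
828.5 mm > 0.06902 mm, so A is larger.
Final answer: A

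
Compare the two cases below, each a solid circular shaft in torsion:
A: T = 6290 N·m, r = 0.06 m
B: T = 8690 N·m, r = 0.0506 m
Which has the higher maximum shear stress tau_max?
Model: a solid circular shaft in torsion, so tau_max = (2·T) / (π·r^3) (SI units).
  A: tau_max = (2 × 6290) / (π × 0.06^3) = 1.854 × 10⁷ Pa = 18.54 MPa
  B: tau_max = (2 × 8690) / (π × 0.0506^3) = 4.27 × 10⁷ Pa = 42.7 MPa
42.7 MPa > 18.54 MPa, so B is larger.
Final answer: B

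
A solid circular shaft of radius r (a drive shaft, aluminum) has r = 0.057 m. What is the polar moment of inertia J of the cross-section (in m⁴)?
Model: a solid circular shaft of radius r, so J = (π·r^4) / 2.
Substitute:
  J = (π × 0.057^4) / 2
  J = 1.658 × 10⁻⁵ m⁴
Final answer: J = 1.658 × 10⁻⁵ m⁴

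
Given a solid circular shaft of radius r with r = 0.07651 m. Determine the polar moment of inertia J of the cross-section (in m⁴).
Model: a solid circular shaft of radius r, so J = (π·r^4) / 2.
Substitute:
  J = (π × 0.07651^4) / 2
  J = 5.383 × 10⁻⁵ m⁴
Final answer: J = 5.383 × 10⁻⁵ m⁴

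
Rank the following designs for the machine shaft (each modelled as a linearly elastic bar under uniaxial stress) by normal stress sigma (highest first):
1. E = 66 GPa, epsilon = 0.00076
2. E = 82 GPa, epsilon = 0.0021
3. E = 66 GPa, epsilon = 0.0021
Model: a linearly elastic bar under uniaxial stress, so sigma = E·epsilon (SI units).
  Case 1: sigma = (6.6 × 10¹⁰) × 0.00076 = 5.016 × 10⁷ Pa = 50.16 MPa
  Case 2: sigma = (8.2 × 10¹⁰) × 0.0021 = 1.722 × 10⁸ Pa = 172.2 MPa
  Case 3: sigma = (6.6 × 10¹⁰) × 0.0021 = 1.386 × 10⁸ Pa = 138.6 MPa
Ordering: 172.2 MPa (case 2) > 138.6 MPa (case 3) > 50.16 MPa (case 1)
Final answer: 2, 3, 1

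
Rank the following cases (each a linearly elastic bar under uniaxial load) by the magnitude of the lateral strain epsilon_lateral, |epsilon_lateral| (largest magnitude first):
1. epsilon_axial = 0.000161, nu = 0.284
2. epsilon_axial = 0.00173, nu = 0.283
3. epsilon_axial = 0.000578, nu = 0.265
Model: a linearly elastic bar under uniaxial load, so epsilon_lateral = -nu·epsilon_axial (SI units).
  Case 1: epsilon_lateral = -(0.284 × 0.000161) = -4.572 × 10⁻⁵
  Case 2: epsilon_lateral = -(0.283 × 0.00173) = -0.0004896
  Case 3: epsilon_lateral = -(0.265 × 0.000578) = -0.0001532
Ordering by |epsilon_lateral|: 0.0004896 (case 2) > 0.0001532 (case 3) > 4.572 × 10⁻⁵ (case 1)
Final answer: 2, 3, 1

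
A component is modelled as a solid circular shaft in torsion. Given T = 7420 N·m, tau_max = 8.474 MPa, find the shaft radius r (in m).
Model: a solid circular shaft in torsion, so tau_max = (2·T) / (π·r^3).
Solve for r: r = ((2·T) / (π·tau_max))^(1/3).
Convert to SI units:
  tau_max = 8.474 MPa = 8.474 × 10⁶ Pa
Substitute:
  r = ((2 × 7420) / (π × (8.474 × 10⁶)))^(1/3)
  r = 0.0823 m
Final answer: r = 0.0823 m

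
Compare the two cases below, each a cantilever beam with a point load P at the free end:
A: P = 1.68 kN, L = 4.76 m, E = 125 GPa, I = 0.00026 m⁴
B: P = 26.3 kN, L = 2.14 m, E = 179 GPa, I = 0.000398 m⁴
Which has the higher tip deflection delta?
Model: a cantilever beam with a point load P at the free end, so delta = (P·L^3) / (3·E·I) (SI units).
  A: delta = (1680 × 4.76^3) / (3 × (1.25 × 10¹¹) × 0.00026) = 0.001858 m = 1.858 mm
  B: delta = (26300 × 2.14^3) / (3 × (1.79 × 10¹¹) × 0.000398) = 0.001206 m = 1.206 mm
1.858 mm > 1.206 mm, so A is larger.
Final answer: A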